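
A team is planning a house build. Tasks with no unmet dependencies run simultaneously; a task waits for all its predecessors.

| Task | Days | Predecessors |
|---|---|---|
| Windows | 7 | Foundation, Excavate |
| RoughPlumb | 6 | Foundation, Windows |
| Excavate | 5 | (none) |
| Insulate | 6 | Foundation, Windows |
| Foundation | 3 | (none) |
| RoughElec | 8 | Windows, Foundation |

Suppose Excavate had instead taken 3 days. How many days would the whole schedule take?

As given, the longest chain is Excavate→Windows→RoughElec = 5+7+8 = 20, so the finish is 20 days.
Since Excavate is critical, the -2 change carries straight to that chain (now 18 days).
No other chain overtakes it, so the finish is 18 days.

18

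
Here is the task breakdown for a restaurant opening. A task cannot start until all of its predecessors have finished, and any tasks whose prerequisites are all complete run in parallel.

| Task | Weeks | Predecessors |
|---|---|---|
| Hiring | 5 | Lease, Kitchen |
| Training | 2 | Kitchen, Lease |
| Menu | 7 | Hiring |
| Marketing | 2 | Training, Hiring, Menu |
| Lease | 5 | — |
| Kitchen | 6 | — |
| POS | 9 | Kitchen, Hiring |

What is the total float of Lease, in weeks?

1

Kitchen→Hiring→Menu→Marketing = 6+5+7+2 = 20 sets the makespan at 20 weeks.
Lease finishes as early as 5 and must finish by 6.
Float = 20 − 19 = 1.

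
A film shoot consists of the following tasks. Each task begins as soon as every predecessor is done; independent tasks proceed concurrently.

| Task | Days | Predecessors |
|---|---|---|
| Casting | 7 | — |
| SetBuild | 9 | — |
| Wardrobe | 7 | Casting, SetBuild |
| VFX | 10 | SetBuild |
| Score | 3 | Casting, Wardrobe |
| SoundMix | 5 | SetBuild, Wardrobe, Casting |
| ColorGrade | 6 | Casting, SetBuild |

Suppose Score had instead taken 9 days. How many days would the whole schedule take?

25

Baseline: SetBuild→Wardrobe→SoundMix = 9+7+5 = 21 → 21 days.
Score is off the critical path — its longest chain is 19 days, giving 2 of slack.
The binding chain switches to SetBuild→Wardrobe→Score = 9+7+9 = 25; finish 25 days.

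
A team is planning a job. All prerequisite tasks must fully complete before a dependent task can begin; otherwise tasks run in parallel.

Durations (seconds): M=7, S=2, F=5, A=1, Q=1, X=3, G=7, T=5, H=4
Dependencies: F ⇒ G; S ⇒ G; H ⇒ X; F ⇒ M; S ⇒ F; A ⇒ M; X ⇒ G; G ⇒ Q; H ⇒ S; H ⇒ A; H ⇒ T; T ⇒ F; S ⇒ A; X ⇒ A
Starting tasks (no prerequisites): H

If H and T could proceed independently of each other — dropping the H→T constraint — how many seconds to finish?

Before: longest chain H→T→F→G→Q = 4+5+5+7+1 = 22, finish 22.
Without H→T, T's earliest start moves from 4 to 0.
The longest chain is now H→S→F→G→Q = 4+2+5+7+1 = 19, so the job takes 19 seconds.

19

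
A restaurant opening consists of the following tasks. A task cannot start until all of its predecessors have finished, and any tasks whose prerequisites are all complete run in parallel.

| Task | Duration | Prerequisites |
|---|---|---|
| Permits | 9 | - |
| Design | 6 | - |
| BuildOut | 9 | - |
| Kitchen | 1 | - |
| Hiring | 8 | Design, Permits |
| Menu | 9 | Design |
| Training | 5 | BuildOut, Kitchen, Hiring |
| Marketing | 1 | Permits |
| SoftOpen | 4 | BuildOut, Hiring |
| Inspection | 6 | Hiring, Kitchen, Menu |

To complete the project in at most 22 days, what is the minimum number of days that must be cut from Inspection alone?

Current finish: 23 days; target: 22.
Inspection is on every critical path, so each day cut from Inspection cuts the finish by one (this holds down to a finish of 22).
Need 23 − 22 = 1 day off Inspection → Inspection becomes 5 days, finish becomes 22.

1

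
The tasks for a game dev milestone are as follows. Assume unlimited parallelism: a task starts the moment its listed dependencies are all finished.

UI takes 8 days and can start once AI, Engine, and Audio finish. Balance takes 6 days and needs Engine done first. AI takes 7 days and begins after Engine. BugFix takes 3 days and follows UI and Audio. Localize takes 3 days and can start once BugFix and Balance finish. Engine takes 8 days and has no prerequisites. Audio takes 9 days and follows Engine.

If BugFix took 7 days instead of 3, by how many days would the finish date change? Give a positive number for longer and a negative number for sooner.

4

Baseline: Engine→Audio→UI→BugFix→Localize = 8+9+8+3+3 = 31 → 31 days.
BugFix is on the critical path; changing it to 7 makes that path 35 days.
That remains the longest chain; total 35 days.
Change in finish: 35 − 31 = +4 days.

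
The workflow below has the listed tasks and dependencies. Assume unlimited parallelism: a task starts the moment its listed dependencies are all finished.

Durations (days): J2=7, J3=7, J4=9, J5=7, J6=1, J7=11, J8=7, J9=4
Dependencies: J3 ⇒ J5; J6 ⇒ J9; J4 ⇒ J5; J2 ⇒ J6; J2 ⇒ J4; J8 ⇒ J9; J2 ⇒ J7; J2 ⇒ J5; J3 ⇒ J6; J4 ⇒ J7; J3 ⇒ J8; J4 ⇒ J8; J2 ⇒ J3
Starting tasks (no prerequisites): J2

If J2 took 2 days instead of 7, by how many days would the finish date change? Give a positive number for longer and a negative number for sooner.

Actual critical path: J2→J4→J7 = 7+9+11 = 27 ⇒ 27 days.
J2 lies on that path, so at 2 days the path becomes 22 days.
No other chain overtakes it, so the finish is 22 days.
Change in finish: 22 − 27 = -5 days.

-5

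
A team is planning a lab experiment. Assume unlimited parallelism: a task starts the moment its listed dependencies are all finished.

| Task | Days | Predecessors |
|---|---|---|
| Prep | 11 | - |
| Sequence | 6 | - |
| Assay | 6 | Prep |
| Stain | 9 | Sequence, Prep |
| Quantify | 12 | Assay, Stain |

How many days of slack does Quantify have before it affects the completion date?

Critical path: Prep→Stain→Quantify = 11+9+12 = 32, so the finish is 32 days.
Longest path through Quantify: 32 days (earliest finish 32, latest finish 32).
Slack of Quantify = 20 − 20 = 0 days.

0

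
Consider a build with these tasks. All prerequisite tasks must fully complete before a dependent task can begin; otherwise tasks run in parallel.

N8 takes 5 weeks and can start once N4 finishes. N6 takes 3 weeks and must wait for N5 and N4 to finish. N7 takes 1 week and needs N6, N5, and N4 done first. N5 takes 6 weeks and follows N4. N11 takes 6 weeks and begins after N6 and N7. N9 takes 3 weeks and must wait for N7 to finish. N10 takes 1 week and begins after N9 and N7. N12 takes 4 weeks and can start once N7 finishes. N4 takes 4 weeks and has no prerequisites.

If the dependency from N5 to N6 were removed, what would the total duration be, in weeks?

With the dependency in place, N4→N5→N6→N7→N11 = 4+6+3+1+6 = 20 sets the finish at 20 weeks.
Without N5→N6, N6's earliest start moves from 10 to 4.
New critical path: N4→N5→N7→N11 = 4+6+1+6 = 17 ⇒ 17 weeks.

17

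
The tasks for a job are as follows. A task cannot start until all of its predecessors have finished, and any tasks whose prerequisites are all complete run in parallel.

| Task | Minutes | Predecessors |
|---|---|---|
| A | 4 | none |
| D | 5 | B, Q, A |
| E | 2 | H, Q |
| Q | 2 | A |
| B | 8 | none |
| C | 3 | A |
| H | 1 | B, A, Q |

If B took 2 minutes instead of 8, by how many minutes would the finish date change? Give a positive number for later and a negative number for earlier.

-2

As given, the longest chain is B→D = 8+5 = 13, so the finish is 13 minutes.
Since B is critical, the -6 change carries straight to that chain (now 7 minutes).
Now A→Q→D = 4+2+5 = 11 is longest, so the finish becomes 11 minutes.
Change in finish: 11 − 13 = -2 minutes.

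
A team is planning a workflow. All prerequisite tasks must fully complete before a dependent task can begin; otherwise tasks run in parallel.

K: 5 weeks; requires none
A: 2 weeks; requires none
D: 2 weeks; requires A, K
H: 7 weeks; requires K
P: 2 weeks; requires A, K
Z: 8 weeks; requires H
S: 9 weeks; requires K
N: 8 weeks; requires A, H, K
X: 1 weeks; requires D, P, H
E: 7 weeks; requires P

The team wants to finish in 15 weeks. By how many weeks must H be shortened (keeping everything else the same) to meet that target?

Current finish: 20 weeks; target: 15.
H is on every critical path, so each week cut from H cuts the finish by one (this holds down to a finish of 14).
Need 20 − 15 = 5 weeks off H → H becomes 2 weeks, finish becomes 15.

5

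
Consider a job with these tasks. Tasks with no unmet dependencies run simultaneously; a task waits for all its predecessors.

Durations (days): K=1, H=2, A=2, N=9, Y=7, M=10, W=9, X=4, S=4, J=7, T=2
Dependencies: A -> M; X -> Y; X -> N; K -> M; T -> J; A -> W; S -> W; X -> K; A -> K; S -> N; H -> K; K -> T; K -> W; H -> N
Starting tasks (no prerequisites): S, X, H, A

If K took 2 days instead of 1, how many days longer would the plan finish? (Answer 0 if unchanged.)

The binding path is X→K→M = 4+1+10 = 15; finish at 15 days.
K lies on that path, so at 2 days the path becomes 16 days.
No other chain overtakes it, so the finish is 16 days.
Change in finish: 16 − 15 = +1 days.

1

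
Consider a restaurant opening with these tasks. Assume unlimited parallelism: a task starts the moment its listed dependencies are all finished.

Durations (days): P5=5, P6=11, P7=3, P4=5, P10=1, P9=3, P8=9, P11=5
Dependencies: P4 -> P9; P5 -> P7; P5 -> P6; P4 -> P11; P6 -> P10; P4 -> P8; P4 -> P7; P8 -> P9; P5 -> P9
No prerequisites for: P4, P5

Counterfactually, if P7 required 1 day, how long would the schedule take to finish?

17

Baseline: P4→P8→P9 = 5+9+3 = 17 → 17 days.
P7 has 9 days of float (longest path through it is 8).
The critical path is still P4→P8→P9; finish is now 17 days.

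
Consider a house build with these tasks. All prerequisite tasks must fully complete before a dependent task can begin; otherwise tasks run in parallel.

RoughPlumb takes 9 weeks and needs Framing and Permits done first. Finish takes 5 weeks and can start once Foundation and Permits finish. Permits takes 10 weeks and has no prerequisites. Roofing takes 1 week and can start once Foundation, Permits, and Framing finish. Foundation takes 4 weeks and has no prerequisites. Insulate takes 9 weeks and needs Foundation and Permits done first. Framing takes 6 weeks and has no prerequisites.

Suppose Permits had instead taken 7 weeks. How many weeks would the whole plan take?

16

The binding path is Permits→RoughPlumb = 10+9 = 19; finish at 19 weeks.
Since Permits is critical, the -3 change carries straight to that chain (now 16 weeks).
The critical path is still Permits→RoughPlumb; finish is now 16 weeks.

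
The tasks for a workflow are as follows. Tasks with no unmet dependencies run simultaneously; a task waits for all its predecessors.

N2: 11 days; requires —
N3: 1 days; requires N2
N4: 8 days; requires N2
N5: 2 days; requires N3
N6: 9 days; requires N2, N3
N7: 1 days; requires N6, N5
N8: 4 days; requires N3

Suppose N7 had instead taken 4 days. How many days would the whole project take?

25

The binding path is N2→N3→N6→N7 = 11+1+9+1 = 22; finish at 22 days.
N7 is on the critical path; changing it to 4 makes that path 25 days.
No other chain overtakes it, so the finish is 25 days.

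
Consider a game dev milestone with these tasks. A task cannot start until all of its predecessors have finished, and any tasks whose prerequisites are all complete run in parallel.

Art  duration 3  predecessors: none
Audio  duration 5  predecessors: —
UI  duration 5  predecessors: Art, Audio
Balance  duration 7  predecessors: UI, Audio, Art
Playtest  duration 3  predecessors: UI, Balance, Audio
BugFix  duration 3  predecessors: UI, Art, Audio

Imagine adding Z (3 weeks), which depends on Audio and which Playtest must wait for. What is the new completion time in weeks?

Originally the game dev milestone takes 20 weeks.
With Z inserted, Playtest now waits for max(UI, Balance, Audio, Z).
New critical path: Audio→UI→Balance→Playtest = 5+5+7+3 = 20 ⇒ 20 weeks.

20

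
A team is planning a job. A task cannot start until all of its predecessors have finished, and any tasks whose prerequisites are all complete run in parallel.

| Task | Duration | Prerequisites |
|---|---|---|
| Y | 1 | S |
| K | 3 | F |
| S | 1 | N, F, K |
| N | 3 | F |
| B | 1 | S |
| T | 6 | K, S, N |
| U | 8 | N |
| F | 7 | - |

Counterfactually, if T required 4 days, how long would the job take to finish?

Critical path before the change: F→N→U = 7+3+8 = 18 giving 18 days.
The longest path through T is only 17 days, so T has float 1.
No other chain overtakes it, so the finish is 18 days.

18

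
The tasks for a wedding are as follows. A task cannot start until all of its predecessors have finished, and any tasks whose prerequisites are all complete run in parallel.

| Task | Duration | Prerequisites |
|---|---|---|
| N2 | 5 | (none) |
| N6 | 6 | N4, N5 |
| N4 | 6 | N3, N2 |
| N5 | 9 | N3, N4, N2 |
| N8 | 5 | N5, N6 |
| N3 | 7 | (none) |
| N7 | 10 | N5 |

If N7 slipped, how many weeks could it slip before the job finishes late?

1

N3→N4→N5→N6→N8 = 7+6+9+6+5 = 33 sets the makespan at 33 weeks.
The longest chain containing N7 totals 32 weeks.
Slack of N7 = 23 − 22 = 1 week.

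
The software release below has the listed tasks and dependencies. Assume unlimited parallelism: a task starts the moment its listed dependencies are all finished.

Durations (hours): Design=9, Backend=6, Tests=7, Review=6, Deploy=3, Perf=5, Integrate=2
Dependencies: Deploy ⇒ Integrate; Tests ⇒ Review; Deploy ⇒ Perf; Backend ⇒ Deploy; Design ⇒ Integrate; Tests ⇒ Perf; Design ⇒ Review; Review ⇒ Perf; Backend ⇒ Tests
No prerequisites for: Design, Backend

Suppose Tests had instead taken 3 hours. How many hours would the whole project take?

20

Baseline: Backend→Tests→Review→Perf = 6+7+6+5 = 24 → 24 hours.
Since Tests is critical, the -4 change carries straight to that chain (now 20 hours).
The binding chain switches to Design→Review→Perf = 9+6+5 = 20; finish 20 hours.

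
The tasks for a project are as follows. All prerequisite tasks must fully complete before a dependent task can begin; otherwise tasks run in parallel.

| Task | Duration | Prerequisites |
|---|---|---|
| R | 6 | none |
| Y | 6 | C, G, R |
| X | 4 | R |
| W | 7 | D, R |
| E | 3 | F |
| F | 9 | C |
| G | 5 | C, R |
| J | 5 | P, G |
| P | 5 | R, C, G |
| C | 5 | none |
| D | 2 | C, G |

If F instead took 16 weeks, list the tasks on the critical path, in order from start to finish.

Actual critical path: R→G→P→J = 6+5+5+5 = 21 ⇒ 21 weeks.
The longest path through F is only 17 weeks, so F has float 4.
Now C→F→E = 5+16+3 = 24 is longest, so the finish becomes 24 weeks.

C, F, E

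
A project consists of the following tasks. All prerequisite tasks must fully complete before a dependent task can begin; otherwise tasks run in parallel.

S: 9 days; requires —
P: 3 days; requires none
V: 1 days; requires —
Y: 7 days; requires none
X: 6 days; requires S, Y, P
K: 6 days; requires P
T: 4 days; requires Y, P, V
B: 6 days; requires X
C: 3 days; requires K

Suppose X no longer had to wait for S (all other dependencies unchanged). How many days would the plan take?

19

Original critical path: S→X→B = 9+6+6 = 21 ⇒ 21 days.
Without S→X, X's earliest start moves from 9 to 7.
New critical path: Y→X→B = 7+6+6 = 19 ⇒ 19 days.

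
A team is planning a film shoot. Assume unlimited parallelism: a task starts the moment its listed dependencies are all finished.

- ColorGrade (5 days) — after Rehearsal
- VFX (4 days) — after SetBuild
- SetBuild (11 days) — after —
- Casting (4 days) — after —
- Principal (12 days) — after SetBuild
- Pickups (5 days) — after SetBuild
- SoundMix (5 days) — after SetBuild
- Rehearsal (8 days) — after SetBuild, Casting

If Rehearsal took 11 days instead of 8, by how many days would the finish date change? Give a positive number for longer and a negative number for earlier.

Critical path before the change: SetBuild→Rehearsal→ColorGrade = 11+8+5 = 24 giving 24 days.
Since Rehearsal is critical, the +3 change carries straight to that chain (now 27 days).
The critical path is still SetBuild→Rehearsal→ColorGrade; finish is now 27 days.
Change in finish: 27 − 24 = +3 days.

3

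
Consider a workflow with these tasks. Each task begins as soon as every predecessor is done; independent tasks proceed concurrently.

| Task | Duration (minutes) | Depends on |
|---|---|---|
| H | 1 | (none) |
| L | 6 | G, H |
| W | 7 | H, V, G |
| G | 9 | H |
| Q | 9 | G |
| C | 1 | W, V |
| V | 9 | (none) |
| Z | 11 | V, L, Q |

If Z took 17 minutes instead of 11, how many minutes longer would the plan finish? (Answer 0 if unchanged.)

6

Critical path before the change: H→G→Q→Z = 1+9+9+11 = 30 giving 30 minutes.
Z is on the critical path; changing it to 17 makes that path 36 minutes.
The critical path is still H→G→Q→Z; finish is now 36 minutes.
Change in finish: 36 − 30 = +6 minutes.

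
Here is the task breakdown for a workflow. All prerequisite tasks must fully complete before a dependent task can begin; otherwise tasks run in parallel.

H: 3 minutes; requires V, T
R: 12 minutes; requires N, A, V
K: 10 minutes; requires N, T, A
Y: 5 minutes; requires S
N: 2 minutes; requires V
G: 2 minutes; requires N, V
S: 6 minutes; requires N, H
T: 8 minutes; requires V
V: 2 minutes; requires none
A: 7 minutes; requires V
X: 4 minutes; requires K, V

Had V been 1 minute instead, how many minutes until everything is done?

Critical path before the change: V→T→H→S→Y = 2+8+3+6+5 = 24 giving 24 minutes.
Since V is critical, the -1 change carries straight to that chain (now 23 minutes).
That remains the longest chain; total 23 minutes.

23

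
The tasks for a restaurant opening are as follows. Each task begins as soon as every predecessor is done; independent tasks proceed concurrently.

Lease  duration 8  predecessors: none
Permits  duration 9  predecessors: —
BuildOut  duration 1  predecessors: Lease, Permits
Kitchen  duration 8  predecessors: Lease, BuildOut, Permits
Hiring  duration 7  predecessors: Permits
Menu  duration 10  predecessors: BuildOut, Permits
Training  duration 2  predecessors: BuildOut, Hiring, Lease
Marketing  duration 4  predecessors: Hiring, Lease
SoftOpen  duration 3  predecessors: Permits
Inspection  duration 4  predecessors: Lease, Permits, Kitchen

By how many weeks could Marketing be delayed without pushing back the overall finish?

Critical path: Permits→BuildOut→Kitchen→Inspection = 9+1+8+4 = 22, so the finish is 22 weeks.
Longest path through Marketing: 20 weeks (earliest finish 20, latest finish 22).
Slack of Marketing = 18 − 16 = 2 weeks.

2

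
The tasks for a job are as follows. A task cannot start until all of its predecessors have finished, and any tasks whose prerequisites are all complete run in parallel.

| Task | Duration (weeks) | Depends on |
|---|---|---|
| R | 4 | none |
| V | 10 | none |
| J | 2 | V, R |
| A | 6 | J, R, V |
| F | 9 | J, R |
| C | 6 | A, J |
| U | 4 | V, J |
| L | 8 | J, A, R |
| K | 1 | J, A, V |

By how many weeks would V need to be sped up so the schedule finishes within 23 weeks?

3

Current finish: 26 weeks; target: 23.
V is on every critical path, so each week cut from V cuts the finish by one (this holds down to a finish of 20).
Need 26 − 23 = 3 weeks off V → V becomes 7 weeks, finish becomes 23.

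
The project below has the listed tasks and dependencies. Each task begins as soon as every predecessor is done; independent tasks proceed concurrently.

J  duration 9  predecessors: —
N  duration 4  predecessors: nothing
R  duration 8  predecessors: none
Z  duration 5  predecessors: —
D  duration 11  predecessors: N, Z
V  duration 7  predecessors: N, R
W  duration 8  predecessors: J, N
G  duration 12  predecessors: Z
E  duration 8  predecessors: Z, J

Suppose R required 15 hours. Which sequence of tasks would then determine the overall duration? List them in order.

As given, the longest chain is J→W = 9+8 = 17, so the finish is 17 hours.
R has 2 hours of float (longest path through it is 15).
New critical path: R→V = 15+7 = 22 ⇒ 22 hours.

R, V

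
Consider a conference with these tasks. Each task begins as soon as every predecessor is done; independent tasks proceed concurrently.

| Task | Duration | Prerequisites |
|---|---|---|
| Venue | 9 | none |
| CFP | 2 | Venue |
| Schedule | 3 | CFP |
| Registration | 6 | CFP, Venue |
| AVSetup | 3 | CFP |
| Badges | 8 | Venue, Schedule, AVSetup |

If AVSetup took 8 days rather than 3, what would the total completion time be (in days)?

The binding path is Venue→CFP→AVSetup→Badges = 9+2+3+8 = 22; finish at 22 days.
AVSetup is on the critical path; changing it to 8 makes that path 27 days.
The critical path is still Venue→CFP→AVSetup→Badges; finish is now 27 days.

27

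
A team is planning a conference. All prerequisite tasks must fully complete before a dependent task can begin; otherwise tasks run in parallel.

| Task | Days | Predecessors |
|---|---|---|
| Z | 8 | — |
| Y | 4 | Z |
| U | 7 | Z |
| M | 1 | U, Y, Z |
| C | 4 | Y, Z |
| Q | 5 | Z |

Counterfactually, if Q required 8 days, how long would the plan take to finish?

As given, the longest chain is Z→Y→C = 8+4+4 = 16, so the finish is 16 days.
Q has 3 days of float (longest path through it is 13).
That remains the longest chain; total 16 days.

16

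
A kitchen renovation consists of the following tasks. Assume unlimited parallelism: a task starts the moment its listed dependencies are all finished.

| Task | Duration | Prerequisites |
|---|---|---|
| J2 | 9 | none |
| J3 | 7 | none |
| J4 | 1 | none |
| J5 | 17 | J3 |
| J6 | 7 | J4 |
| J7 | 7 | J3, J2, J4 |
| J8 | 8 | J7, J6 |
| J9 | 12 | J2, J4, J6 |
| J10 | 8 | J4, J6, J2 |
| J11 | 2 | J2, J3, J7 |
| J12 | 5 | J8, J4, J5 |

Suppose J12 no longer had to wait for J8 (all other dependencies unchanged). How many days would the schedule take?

29

Original critical path: J2→J7→J8→J12 = 9+7+8+5 = 29 ⇒ 29 days.
Dropping J8→J12 doesn't change J12's earliest start (24); another predecessor still binds.
The longest chain is now J3→J5→J12 = 7+17+5 = 29, so the schedule takes 29 days.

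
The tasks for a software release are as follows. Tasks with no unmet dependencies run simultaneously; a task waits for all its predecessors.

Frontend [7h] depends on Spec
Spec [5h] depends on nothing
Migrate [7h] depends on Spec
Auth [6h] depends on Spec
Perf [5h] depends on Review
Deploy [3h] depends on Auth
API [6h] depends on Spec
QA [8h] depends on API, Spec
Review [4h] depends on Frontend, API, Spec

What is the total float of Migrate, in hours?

9

The longest chain is Spec→Frontend→Review→Perf = 5+7+4+5 = 21; overall finish 21 hours.
Longest path through Migrate: 12 hours (earliest finish 12, latest finish 21).
Float = 21 − 12 = 9.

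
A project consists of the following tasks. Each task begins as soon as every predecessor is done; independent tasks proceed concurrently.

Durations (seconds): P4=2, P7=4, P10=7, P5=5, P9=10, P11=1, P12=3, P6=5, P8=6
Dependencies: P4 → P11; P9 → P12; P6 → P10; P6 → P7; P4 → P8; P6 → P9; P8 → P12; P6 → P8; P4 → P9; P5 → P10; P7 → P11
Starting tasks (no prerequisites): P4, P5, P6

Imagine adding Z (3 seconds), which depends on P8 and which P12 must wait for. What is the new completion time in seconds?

Originally the project takes 18 seconds.
With Z inserted, P12 now waits for max(P8, P9, Z).
New critical path: P6→P9→P12 = 5+10+3 = 18 ⇒ 18 seconds.

18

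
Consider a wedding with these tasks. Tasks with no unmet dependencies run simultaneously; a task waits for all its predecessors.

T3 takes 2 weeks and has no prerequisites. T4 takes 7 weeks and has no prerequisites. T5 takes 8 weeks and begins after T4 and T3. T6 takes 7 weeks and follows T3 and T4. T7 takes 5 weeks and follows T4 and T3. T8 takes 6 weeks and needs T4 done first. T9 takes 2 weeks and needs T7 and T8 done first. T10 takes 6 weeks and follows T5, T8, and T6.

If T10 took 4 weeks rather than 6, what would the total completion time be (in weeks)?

The binding path is T4→T5→T10 = 7+8+6 = 21; finish at 21 weeks.
T10 lies on that path, so at 4 weeks the path becomes 19 weeks.
That remains the longest chain; total 19 weeks.

19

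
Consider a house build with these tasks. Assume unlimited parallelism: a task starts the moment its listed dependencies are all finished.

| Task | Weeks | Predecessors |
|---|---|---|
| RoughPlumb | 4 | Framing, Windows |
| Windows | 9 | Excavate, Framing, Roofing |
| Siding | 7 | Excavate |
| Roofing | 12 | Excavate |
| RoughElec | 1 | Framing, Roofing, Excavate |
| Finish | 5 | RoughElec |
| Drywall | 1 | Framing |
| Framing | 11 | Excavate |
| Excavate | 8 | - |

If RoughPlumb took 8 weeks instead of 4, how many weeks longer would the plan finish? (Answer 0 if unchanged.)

Critical path before the change: Excavate→Roofing→Windows→RoughPlumb = 8+12+9+4 = 33 giving 33 weeks.
RoughPlumb lies on that path, so at 8 weeks the path becomes 37 weeks.
No other chain overtakes it, so the finish is 37 weeks.
Change in finish: 37 − 33 = +4 weeks.

4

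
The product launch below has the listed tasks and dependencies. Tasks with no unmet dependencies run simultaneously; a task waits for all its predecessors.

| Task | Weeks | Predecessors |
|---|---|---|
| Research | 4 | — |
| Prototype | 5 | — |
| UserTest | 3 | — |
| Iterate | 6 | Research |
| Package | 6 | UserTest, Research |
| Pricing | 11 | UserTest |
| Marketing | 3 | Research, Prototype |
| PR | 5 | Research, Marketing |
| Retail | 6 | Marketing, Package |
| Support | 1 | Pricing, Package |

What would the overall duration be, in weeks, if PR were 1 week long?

16

Actual critical path: Research→Package→Retail = 4+6+6 = 16 ⇒ 16 weeks.
PR has 3 weeks of float (longest path through it is 13).
That remains the longest chain; total 16 weeks.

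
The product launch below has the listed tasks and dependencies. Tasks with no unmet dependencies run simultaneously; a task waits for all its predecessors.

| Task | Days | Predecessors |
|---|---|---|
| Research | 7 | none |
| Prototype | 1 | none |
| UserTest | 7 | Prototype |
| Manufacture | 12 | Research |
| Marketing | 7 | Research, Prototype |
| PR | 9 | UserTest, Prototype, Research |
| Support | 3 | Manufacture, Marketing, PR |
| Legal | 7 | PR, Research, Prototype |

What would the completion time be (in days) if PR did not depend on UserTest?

With the dependency in place, Prototype→UserTest→PR→Legal = 1+7+9+7 = 24 sets the finish at 24 days.
Without UserTest→PR, PR's earliest start moves from 8 to 7.
The longest chain is now Research→PR→Legal = 7+9+7 = 23, so the job takes 23 days.

23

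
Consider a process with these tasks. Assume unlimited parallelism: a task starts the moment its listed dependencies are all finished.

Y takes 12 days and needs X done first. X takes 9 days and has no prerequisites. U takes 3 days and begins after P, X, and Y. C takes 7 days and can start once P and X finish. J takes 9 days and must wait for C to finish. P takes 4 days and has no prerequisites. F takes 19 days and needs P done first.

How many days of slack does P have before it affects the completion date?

The longest chain is X→C→J = 9+7+9 = 25; overall finish 25 days.
The longest chain containing P totals 23 days.
Slack of P = 2 − 0 = 2 days.

2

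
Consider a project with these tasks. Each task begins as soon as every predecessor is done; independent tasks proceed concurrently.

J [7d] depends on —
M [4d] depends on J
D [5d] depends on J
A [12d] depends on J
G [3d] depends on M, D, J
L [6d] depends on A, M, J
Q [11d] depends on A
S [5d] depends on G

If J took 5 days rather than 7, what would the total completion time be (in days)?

28

As given, the longest chain is J→A→Q = 7+12+11 = 30, so the finish is 30 days.
J is on the critical path; changing it to 5 makes that path 28 days.
The critical path is still J→A→Q; finish is now 28 days.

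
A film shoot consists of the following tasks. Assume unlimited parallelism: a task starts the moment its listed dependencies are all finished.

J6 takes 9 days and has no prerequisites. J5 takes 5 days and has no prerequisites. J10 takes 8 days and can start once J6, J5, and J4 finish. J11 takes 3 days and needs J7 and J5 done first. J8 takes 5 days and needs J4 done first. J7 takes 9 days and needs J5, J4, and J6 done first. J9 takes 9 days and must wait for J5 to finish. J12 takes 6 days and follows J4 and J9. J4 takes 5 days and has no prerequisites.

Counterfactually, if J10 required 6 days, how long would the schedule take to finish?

21

Baseline: J6→J7→J11 = 9+9+3 = 21 → 21 days.
The longest path through J10 is only 17 days, so J10 has float 4.
That remains the longest chain; total 21 days.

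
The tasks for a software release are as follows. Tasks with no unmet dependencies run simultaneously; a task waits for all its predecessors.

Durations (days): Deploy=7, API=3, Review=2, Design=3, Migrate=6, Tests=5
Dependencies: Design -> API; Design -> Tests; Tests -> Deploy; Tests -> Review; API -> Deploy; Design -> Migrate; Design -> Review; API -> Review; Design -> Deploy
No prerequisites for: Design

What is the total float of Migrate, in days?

Design→Tests→Deploy = 3+5+7 = 15 sets the makespan at 15 days.
Longest path through Migrate: 9 days (earliest finish 9, latest finish 15).
Float = 15 − 9 = 6.

6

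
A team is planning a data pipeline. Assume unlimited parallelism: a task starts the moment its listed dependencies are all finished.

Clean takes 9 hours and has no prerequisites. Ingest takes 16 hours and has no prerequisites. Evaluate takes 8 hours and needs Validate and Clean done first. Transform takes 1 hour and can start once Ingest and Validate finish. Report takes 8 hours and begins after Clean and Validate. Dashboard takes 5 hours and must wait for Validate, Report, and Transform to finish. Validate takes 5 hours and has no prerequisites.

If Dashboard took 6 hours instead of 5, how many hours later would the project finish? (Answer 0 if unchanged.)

The binding path is Ingest→Transform→Dashboard = 16+1+5 = 22; finish at 22 hours.
Dashboard lies on that path, so at 6 hours the path becomes 23 hours.
That remains the longest chain; total 23 hours.
Change in finish: 23 − 22 = +1 hours.

1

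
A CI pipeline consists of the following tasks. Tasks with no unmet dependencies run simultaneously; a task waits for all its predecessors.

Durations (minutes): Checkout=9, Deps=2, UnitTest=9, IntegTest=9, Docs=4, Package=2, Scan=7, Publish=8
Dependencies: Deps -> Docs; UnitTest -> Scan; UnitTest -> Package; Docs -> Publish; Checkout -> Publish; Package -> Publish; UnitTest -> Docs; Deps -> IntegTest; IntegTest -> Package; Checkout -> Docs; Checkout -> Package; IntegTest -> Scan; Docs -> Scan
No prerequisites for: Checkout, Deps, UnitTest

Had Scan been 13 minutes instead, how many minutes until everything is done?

26

Baseline: Checkout→Docs→Publish = 9+4+8 = 21 → 21 minutes.
The longest path through Scan is only 20 minutes, so Scan has float 1.
Now Checkout→Docs→Scan = 9+4+13 = 26 is longest, so the finish becomes 26 minutes.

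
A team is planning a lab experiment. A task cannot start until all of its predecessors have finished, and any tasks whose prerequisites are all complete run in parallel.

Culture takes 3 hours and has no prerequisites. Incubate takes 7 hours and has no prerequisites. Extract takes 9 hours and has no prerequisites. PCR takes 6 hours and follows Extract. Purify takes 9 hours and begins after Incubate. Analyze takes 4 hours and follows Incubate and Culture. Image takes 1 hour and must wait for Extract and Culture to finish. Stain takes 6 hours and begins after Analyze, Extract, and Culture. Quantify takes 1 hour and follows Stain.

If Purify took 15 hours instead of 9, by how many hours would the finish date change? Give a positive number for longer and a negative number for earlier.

4

Critical path before the change: Incubate→Analyze→Stain→Quantify = 7+4+6+1 = 18 giving 18 hours.
The longest path through Purify is only 16 hours, so Purify has float 2.
The binding chain switches to Incubate→Purify = 7+15 = 22; finish 22 hours.
Change in finish: 22 − 18 = +4 hours.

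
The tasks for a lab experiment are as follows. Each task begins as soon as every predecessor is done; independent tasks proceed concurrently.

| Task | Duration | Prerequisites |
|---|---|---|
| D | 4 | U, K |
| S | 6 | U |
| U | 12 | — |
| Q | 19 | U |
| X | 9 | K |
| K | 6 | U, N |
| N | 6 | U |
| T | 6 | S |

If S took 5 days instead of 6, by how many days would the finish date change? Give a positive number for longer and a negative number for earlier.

Baseline: U→N→K→X = 12+6+6+9 = 33 → 33 days.
S is off the critical path — its longest chain is 24 days, giving 9 of slack.
That remains the longest chain; total 33 days.
Change in finish: 33 − 33 = +0 days.

0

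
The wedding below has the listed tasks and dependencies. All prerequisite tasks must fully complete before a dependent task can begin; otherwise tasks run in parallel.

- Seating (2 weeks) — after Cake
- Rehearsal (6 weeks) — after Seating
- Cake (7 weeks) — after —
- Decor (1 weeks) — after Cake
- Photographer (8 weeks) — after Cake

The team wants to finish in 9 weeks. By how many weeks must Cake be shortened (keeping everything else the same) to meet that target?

6

Current finish: 15 weeks; target: 9.
Cake is on every critical path, so each week cut from Cake cuts the finish by one (this holds down to a finish of 9).
Need 15 − 9 = 6 weeks off Cake → Cake becomes 1 week, finish becomes 9.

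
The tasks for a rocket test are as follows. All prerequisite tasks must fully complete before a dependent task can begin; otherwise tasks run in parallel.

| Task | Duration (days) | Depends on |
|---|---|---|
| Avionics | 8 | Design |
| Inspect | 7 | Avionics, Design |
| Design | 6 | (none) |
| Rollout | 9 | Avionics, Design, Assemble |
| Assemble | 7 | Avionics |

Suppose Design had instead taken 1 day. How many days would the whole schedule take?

25

Baseline: Design→Avionics→Assemble→Rollout = 6+8+7+9 = 30 → 30 days.
Design is on the critical path; changing it to 1 makes that path 25 days.
The critical path is still Design→Avionics→Assemble→Rollout; finish is now 25 days.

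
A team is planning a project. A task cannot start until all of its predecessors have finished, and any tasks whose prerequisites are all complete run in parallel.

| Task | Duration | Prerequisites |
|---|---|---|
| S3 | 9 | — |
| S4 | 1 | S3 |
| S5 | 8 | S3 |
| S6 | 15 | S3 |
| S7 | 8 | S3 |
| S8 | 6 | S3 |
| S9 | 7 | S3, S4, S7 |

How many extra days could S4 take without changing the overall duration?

7

S3→S6 = 9+15 = 24 sets the makespan at 24 days.
Longest path through S4: 17 days (earliest finish 10, latest finish 17).
Slack of S4 = 16 − 9 = 7 days.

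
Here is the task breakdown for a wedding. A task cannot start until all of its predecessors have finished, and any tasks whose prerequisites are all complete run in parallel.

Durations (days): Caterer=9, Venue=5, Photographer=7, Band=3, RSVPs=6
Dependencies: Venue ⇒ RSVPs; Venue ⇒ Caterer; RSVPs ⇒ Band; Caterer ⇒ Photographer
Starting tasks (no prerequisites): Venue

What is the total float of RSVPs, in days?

7

The longest chain is Venue→Caterer→Photographer = 5+9+7 = 21; overall finish 21 days.
Longest path through RSVPs: 14 days (earliest finish 11, latest finish 18).
Slack of RSVPs = 12 − 5 = 7 days.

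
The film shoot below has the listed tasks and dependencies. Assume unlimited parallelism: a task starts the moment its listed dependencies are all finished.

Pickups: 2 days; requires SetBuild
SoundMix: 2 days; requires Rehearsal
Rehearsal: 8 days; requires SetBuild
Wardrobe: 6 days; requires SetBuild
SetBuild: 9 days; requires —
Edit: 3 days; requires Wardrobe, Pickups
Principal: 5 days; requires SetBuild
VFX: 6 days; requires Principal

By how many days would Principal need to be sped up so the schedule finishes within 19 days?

1

Current finish: 20 days; target: 19.
Principal is on every critical path, so each day cut from Principal cuts the finish by one (this holds down to a finish of 19).
Need 20 − 19 = 1 day off Principal → Principal becomes 4 days, finish becomes 19.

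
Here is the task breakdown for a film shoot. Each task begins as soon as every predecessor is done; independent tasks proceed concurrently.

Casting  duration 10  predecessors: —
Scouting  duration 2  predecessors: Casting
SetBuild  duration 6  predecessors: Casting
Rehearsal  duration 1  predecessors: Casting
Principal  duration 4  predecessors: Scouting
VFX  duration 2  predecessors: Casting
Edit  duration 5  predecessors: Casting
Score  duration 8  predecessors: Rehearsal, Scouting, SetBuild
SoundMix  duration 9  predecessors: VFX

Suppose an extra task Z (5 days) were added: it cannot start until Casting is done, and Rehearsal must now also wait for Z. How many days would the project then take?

24

Originally the project takes 24 days.
With Z inserted, Rehearsal now waits for max(Casting, Z).
New critical path: Casting→Z→Rehearsal→Score = 10+5+1+8 = 24 ⇒ 24 days.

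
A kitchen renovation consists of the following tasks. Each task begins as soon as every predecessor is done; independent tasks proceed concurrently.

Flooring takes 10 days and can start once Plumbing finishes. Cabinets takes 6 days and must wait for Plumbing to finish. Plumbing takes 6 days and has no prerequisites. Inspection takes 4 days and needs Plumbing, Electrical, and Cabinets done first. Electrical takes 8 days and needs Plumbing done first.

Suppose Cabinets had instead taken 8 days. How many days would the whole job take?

Actual critical path: Plumbing→Electrical→Inspection = 6+8+4 = 18 ⇒ 18 days.
Cabinets is off the critical path — its longest chain is 16 days, giving 2 of slack.
That remains the longest chain; total 18 days.

18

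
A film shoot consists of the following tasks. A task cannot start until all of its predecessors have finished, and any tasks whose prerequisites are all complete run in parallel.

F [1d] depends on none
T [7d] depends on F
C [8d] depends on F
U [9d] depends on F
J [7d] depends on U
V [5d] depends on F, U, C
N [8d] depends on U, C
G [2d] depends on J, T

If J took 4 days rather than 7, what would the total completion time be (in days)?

18

As given, the longest chain is F→U→J→G = 1+9+7+2 = 19, so the finish is 19 days.
J lies on that path, so at 4 days the path becomes 16 days.
The binding chain switches to F→U→N = 1+9+8 = 18; finish 18 days.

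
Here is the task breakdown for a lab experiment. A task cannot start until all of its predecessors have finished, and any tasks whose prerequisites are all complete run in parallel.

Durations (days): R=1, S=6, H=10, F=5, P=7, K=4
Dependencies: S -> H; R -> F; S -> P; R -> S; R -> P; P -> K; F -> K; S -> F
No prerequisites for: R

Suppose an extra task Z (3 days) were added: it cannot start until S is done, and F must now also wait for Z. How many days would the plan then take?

19

Originally the plan takes 18 days.
With Z inserted, F now waits for max(R, S, Z).
New critical path: R→S→Z→F→K = 1+6+3+5+4 = 19 ⇒ 19 days.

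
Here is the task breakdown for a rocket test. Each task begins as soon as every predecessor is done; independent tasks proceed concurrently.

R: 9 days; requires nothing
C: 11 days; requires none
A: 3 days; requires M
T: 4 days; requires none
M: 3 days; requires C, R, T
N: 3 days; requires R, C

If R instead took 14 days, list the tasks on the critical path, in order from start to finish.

R, M, A

As given, the longest chain is C→M→A = 11+3+3 = 17, so the finish is 17 days.
The longest path through R is only 15 days, so R has float 2.
Now R→M→A = 14+3+3 = 20 is longest, so the finish becomes 20 days.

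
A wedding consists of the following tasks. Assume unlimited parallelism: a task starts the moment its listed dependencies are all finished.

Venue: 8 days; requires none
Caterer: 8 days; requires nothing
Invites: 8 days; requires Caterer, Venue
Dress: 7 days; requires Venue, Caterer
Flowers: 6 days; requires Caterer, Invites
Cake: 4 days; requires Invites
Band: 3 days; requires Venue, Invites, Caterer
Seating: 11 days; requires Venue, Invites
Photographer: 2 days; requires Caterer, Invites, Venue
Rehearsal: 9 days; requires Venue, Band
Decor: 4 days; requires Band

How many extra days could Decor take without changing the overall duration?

Critical path: Venue→Invites→Band→Rehearsal = 8+8+3+9 = 28, so the finish is 28 days.
Decor finishes as early as 23 and must finish by 28.
Float = 28 − 23 = 5.

5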